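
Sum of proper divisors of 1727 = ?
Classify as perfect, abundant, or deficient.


Proper divisors: 1, 11, 157
Sum = 1 + 11 + 157 = 169
169 < 1727 → deficient

s(1727) = 169 (deficient)


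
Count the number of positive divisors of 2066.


2066 = 2^1 × 1033^1
d(2066) = (1+1) × (1+1) = 4

4 divisors


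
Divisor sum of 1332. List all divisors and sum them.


Divisors of 1332: 1, 2, 3, 4, 6, 9, 12, 18, 36, 37, 74, 111, 148, 222, 333, 444, 666, 1332
Sum = 1 + 2 + 3 + 4 + 6 + 9 + 12 + 18 + 36 + 37 + 74 + 111 + 148 + 222 + 333 + 444 + 666 + 1332 = 3458

σ(1332) = 3458


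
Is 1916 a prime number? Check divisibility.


1916 / 2 = 958 (exact division)
1916 is NOT prime.

No, 1916 is not prime


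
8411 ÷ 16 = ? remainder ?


8411 = 16 * 525 + 11
Check: 8400 + 11 = 8411

q = 525, r = 11


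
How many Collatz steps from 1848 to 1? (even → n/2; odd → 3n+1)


1848 → 924 → 462 → 231 → 694 → 347 → 1042 → 521 → 1564 → 782 → 391 → 1174 → 587 → 1762 → 881 → 2644 → 1322 → 661 → 1984 → 992 → 496 → 248 → 124 → 62 → 31 → 94 → 47 → 142 → 71 → 214 → 107 → 322 → 161 → 484 → 242 → 121 → 364 → 182 → 91 → 274 → 137 → 412 → 206 → 103 → 310 → 155 → 466 → 233 → 700 → 350 → 175 → 526 → 263 → 790 → 395 → 1186 → 593 → 1780 → 890 → 445 → 1336 → 668 → 334 → 167 → 502 → 251 → 754 → 377 → 1132 → 566 → 283 → 850 → 425 → 1276 → 638 → 319 → 958 → 479 → 1438 → 719 → 2158 → 1079 → 3238 → 1619 → 4858 → 2429 → 7288 → 3644 → 1822 → 911 → 2734 → 1367 → 4102 → 2051 → 6154 → 3077 → 9232 → 4616 → 2308 → 1154 → 577 → 1732 → 866 → 433 → 1300 → 650 → 325 → 976 → 488 → 244 → 122 → 61 → 184 → 92 → 46 → 23 → 70 → 35 → 106 → 53 → 160 → 80 → 40 → 20 → 10 → 5 → 16 → 8 → 4 → 2 → 1
Total steps = 130

130 steps


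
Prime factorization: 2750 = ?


2750 / 2 = 1375
1375 / 5 = 275
275 / 5 = 55
55 / 5 = 11
11 / 11 = 1
2750 = 2 × 5^3 × 11


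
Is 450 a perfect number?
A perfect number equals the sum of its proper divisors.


Proper divisors of 450: 1, 2, 3, 5, 6, 9, 10, 15, 18, 25, 30, 45, 50, 75, 90, 150, 225
Sum = 1 + 2 + 3 + 5 + 6 + 9 + 10 + 15 + 18 + 25 + 30 + 45 + 50 + 75 + 90 + 150 + 225 = 759

No, 450 is not perfect (759 ≠ 450)


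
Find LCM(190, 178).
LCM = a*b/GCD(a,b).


GCD(190, 178) = 2
LCM = 190*178/2 = 33820/2 = 16910

LCM = 16910


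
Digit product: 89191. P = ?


8 × 9 × 1 × 9 × 1 = 648


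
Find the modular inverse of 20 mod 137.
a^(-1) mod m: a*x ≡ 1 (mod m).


Use the extended Euclidean algorithm on (137, 20); each row r = 137*s + 20*t:
r=137, s=1, t=0
r=20, s=0, t=1
q=6: r=17, s=1, t=-6   [137*(1) + 20*(-6) = 17]
q=1: r=3, s=-1, t=7   [137*(-1) + 20*(7) = 3]
q=5: r=2, s=6, t=-41   [137*(6) + 20*(-41) = 2]
q=1: r=1, s=-7, t=48   [137*(-7) + 20*(48) = 1]
q=2: r=0, s=20, t=-137   [137*(20) + 20*(-137) = 0]
GCD = 1 with t = 48, so 20*(48) ≡ 1 (mod 137)
Inverse = 48 mod 137 = 48
Check: 20 * 48 = 960 ≡ 1 (mod 137)

20^(-1) ≡ 48 (mod 137)


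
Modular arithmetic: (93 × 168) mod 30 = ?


93 × 168 = 15624
15624 mod 30 = 24


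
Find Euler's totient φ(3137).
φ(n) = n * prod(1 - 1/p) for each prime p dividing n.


3137 = 3137
Prime factors: 3137
φ(3137) = 3137 × (1-1/3137)
= 3137 × 3136/3137 = 3136

φ(3137) = 3136


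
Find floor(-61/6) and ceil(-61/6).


-61/6 = -10.1667
floor = -11
ceil = -10

floor = -11, ceil = -10


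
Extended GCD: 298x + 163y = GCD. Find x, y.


Tabular extended Euclidean (each row: r = 298*s + 163*t):
r=298, s=1, t=0
r=163, s=0, t=1
q=1: r=135, s=1, t=-1   [298*(1) + 163*(-1) = 135]
q=1: r=28, s=-1, t=2   [298*(-1) + 163*(2) = 28]
q=4: r=23, s=5, t=-9   [298*(5) + 163*(-9) = 23]
q=1: r=5, s=-6, t=11   [298*(-6) + 163*(11) = 5]
q=4: r=3, s=29, t=-53   [298*(29) + 163*(-53) = 3]
q=1: r=2, s=-35, t=64   [298*(-35) + 163*(64) = 2]
q=1: r=1, s=64, t=-117   [298*(64) + 163*(-117) = 1]
q=2: r=0, s=-163, t=298   [298*(-163) + 163*(298) = 0]
GCD = 1; from the row with r=1: x=64, y=-117
Check: 298*(64) + 163*(-117) = 19072 - 19071 = 1

GCD = 1, x = 64, y = -117


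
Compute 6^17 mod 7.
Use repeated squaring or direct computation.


6^1 mod 7 = 6
6^2 mod 7 = 1
6^3 mod 7 = 6
6^4 mod 7 = 1
6^5 mod 7 = 6
6^6 mod 7 = 1
6^7 mod 7 = 6
6^8 mod 7 = 1
6^9 mod 7 = 6
6^10 mod 7 = 1
6^11 mod 7 = 6
6^12 mod 7 = 1
6^13 mod 7 = 6
6^14 mod 7 = 1
6^15 mod 7 = 6
6^16 mod 7 = 1
6^17 mod 7 = 6


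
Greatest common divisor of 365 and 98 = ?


365 = 3 * 98 + 71
98 = 1 * 71 + 27
71 = 2 * 27 + 17
27 = 1 * 17 + 10
17 = 1 * 10 + 7
10 = 1 * 7 + 3
7 = 2 * 3 + 1
3 = 3 * 1 + 0
GCD = 1


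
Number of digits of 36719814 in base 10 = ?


36719814 has 8 digits in base 10
floor(log10(36719814)) + 1 = floor(7.5649) + 1 = 8

8 digits (base 10)


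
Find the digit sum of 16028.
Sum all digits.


1 + 6 + 0 + 2 + 8 = 17


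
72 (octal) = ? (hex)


72 (base 8) = 58 (decimal)
58 (decimal) = 3A (base 16)


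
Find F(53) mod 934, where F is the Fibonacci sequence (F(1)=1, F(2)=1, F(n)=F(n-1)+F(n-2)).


F(k) mod 934 for k=1..53:
1, 1, 2, 3, 5, 8, 13, 21, 34, 55, 89, 144, 233, 377, 610, 53, 663, 716, 445, 227, 672, 899, 637, 602, 305, 907, 278, 251, 529, 780, 375, 221, 596, 817, 479, 362, 841, 269, 176, 445, 621, 132, 753, 885, 704, 655, 425, 146, 571, 717, 354, 137, 491
F(53) mod 934 = 491


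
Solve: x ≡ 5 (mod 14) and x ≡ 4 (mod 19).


M = 14*19 = 266
M1 = M/14 = 19, M2 = M/19 = 14
M1^(-1) mod 14 = 3, M2^(-1) mod 19 = 15
x = 5*19*3 + 4*14*15 = 1125
1125 mod 266 = 61
Check: 61 mod 14 = 5 ✓, 61 mod 19 = 4 ✓

x ≡ 61 (mod 266)


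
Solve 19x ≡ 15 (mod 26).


GCD(19, 26) = 1, unique solution
a^(-1) mod 26 = 11
x = 11 * 15 mod 26 = 9

x ≡ 9 (mod 26)


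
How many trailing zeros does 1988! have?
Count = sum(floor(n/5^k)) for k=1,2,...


floor(1988/5) = 397
floor(1988/25) = 79
floor(1988/125) = 15
floor(1988/625) = 3
Total = 494

494 trailing zeros


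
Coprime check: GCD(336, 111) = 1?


Euclidean algorithm:
336 = 3 * 111 + 3
111 = 37 * 3 + 0
GCD(336, 111) = 3

No, not coprime (GCD = 3)


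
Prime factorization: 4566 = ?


4566 / 2 = 2283
2283 / 3 = 761
761 / 761 = 1
4566 = 2 × 3 × 761


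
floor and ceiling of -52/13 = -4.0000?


-52/13 = -4.0000
floor = -4
ceil = -4

floor = -4, ceil = -4


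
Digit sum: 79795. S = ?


7 + 9 + 7 + 9 + 5 = 37


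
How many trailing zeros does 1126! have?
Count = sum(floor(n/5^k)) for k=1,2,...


floor(1126/5) = 225
floor(1126/25) = 45
floor(1126/125) = 9
floor(1126/625) = 1
Total = 280

280 trailing zeros


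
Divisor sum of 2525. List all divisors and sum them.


Divisors of 2525: 1, 5, 25, 101, 505, 2525
Sum = 1 + 5 + 25 + 101 + 505 + 2525 = 3162

σ(2525) = 3162


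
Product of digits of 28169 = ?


2 × 8 × 1 × 6 × 9 = 864


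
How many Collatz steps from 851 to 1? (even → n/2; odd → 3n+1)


851 → 2554 → 1277 → 3832 → 1916 → 958 → 479 → 1438 → 719 → 2158 → 1079 → 3238 → 1619 → 4858 → 2429 → 7288 → 3644 → 1822 → 911 → 2734 → 1367 → 4102 → 2051 → 6154 → 3077 → 9232 → 4616 → 2308 → 1154 → 577 → 1732 → 866 → 433 → 1300 → 650 → 325 → 976 → 488 → 244 → 122 → 61 → 184 → 92 → 46 → 23 → 70 → 35 → 106 → 53 → 160 → 80 → 40 → 20 → 10 → 5 → 16 → 8 → 4 → 2 → 1
Total steps = 59

59 steps


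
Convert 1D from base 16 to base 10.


1D (base 16) = 29 (decimal)
29 (decimal) = 29 (base 10)


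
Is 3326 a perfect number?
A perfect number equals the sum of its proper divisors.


Proper divisors of 3326: 1, 2, 1663
Sum = 1 + 2 + 1663 = 1666

No, 3326 is not perfect (1666 ≠ 3326)


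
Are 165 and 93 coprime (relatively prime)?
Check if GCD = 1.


Euclidean algorithm:
165 = 1 * 93 + 72
93 = 1 * 72 + 21
72 = 3 * 21 + 9
21 = 2 * 9 + 3
9 = 3 * 3 + 0
GCD(165, 93) = 3

No, not coprime (GCD = 3)


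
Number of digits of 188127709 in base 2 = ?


188127709 in base 2 = 1011001101101001100111011101
Number of digits = 28

28 digits (base 2)


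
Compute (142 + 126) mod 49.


142 + 126 = 268
268 mod 49 = 23


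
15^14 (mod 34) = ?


15^1 mod 34 = 15
15^2 mod 34 = 21
15^3 mod 34 = 9
15^4 mod 34 = 33
15^5 mod 34 = 19
15^6 mod 34 = 13
15^7 mod 34 = 25
15^8 mod 34 = 1
15^9 mod 34 = 15
15^10 mod 34 = 21
15^11 mod 34 = 9
15^12 mod 34 = 33
15^13 mod 34 = 19
15^14 mod 34 = 13


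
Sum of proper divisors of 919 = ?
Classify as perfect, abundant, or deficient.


Proper divisors: 1
Sum = 1 = 1
1 < 919 → deficient

s(919) = 1 (deficient)


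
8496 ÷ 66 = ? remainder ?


8496 = 66 * 128 + 48
Check: 8448 + 48 = 8496

q = 128, r = 48


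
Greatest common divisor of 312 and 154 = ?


312 = 2 * 154 + 4
154 = 38 * 4 + 2
4 = 2 * 2 + 0
GCD = 2


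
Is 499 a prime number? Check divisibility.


Check divisors up to sqrt(499) = 22.3383
No divisors found.
499 is prime.

Yes, 499 is prime


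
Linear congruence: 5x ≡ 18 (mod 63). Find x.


GCD(5, 63) = 1, unique solution
a^(-1) mod 63 = 38
x = 38 * 18 mod 63 = 54

x ≡ 54 (mod 63)


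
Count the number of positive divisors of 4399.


4399 = 53^1 × 83^1
d(4399) = (1+1) × (1+1) = 4

4 divisors


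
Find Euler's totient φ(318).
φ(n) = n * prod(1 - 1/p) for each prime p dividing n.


318 = 2 × 3 × 53
Prime factors: 2, 3, 53
φ(318) = 318 × (1-1/2) × (1-1/3) × (1-1/53)
= 318 × 1/2 × 2/3 × 52/53 = 104

φ(318) = 104


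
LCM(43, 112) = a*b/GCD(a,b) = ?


GCD(43, 112) = 1
LCM = 43*112/1 = 4816/1 = 4816

LCM = 4816


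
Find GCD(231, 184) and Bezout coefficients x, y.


Tabular extended Euclidean (each row: r = 231*s + 184*t):
r=231, s=1, t=0
r=184, s=0, t=1
q=1: r=47, s=1, t=-1   [231*(1) + 184*(-1) = 47]
q=3: r=43, s=-3, t=4   [231*(-3) + 184*(4) = 43]
q=1: r=4, s=4, t=-5   [231*(4) + 184*(-5) = 4]
q=10: r=3, s=-43, t=54   [231*(-43) + 184*(54) = 3]
q=1: r=1, s=47, t=-59   [231*(47) + 184*(-59) = 1]
q=3: r=0, s=-184, t=231   [231*(-184) + 184*(231) = 0]
GCD = 1; from the row with r=1: x=47, y=-59
Check: 231*(47) + 184*(-59) = 10857 - 10856 = 1

GCD = 1, x = 47, y = -59


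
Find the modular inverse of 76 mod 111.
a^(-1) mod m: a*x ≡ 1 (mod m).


Use the extended Euclidean algorithm on (111, 76); each row r = 111*s + 76*t:
r=111, s=1, t=0
r=76, s=0, t=1
q=1: r=35, s=1, t=-1   [111*(1) + 76*(-1) = 35]
q=2: r=6, s=-2, t=3   [111*(-2) + 76*(3) = 6]
q=5: r=5, s=11, t=-16   [111*(11) + 76*(-16) = 5]
q=1: r=1, s=-13, t=19   [111*(-13) + 76*(19) = 1]
q=5: r=0, s=76, t=-111   [111*(76) + 76*(-111) = 0]
GCD = 1 with t = 19, so 76*(19) ≡ 1 (mod 111)
Inverse = 19 mod 111 = 19
Check: 76 * 19 = 1444 ≡ 1 (mod 111)

76^(-1) ≡ 19 (mod 111)


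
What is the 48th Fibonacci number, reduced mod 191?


F(k) mod 191 for k=1..48:
1, 1, 2, 3, 5, 8, 13, 21, 34, 55, 89, 144, 42, 186, 37, 32, 69, 101, 170, 80, 59, 139, 7, 146, 153, 108, 70, 178, 57, 44, 101, 145, 55, 9, 64, 73, 137, 19, 156, 175, 140, 124, 73, 6, 79, 85, 164, 58
F(48) mod 191 = 58


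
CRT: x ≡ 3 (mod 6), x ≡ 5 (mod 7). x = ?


M = 6*7 = 42
M1 = M/6 = 7, M2 = M/7 = 6
M1^(-1) mod 6 = 1, M2^(-1) mod 7 = 6
x = 3*7*1 + 5*6*6 = 201
201 mod 42 = 33
Check: 33 mod 6 = 3 ✓, 33 mod 7 = 5 ✓

x ≡ 33 (mod 42)


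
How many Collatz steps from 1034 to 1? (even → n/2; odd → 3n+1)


1034 → 517 → 1552 → 776 → 388 → 194 → 97 → 292 → 146 → 73 → 220 → 110 → 55 → 166 → 83 → 250 → 125 → 376 → 188 → 94 → 47 → 142 → 71 → 214 → 107 → 322 → 161 → 484 → 242 → 121 → 364 → 182 → 91 → 274 → 137 → 412 → 206 → 103 → 310 → 155 → 466 → 233 → 700 → 350 → 175 → 526 → 263 → 790 → 395 → 1186 → 593 → 1780 → 890 → 445 → 1336 → 668 → 334 → 167 → 502 → 251 → 754 → 377 → 1132 → 566 → 283 → 850 → 425 → 1276 → 638 → 319 → 958 → 479 → 1438 → 719 → 2158 → 1079 → 3238 → 1619 → 4858 → 2429 → 7288 → 3644 → 1822 → 911 → 2734 → 1367 → 4102 → 2051 → 6154 → 3077 → 9232 → 4616 → 2308 → 1154 → 577 → 1732 → 866 → 433 → 1300 → 650 → 325 → 976 → 488 → 244 → 122 → 61 → 184 → 92 → 46 → 23 → 70 → 35 → 106 → 53 → 160 → 80 → 40 → 20 → 10 → 5 → 16 → 8 → 4 → 2 → 1
Total steps = 124

124 steps


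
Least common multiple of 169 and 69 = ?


GCD(169, 69) = 1
LCM = 169*69/1 = 11661/1 = 11661

LCM = 11661


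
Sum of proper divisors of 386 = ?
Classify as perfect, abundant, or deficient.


Proper divisors: 1, 2, 193
Sum = 1 + 2 + 193 = 196
196 < 386 → deficient

s(386) = 196 (deficient)


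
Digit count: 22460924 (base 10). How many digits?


22460924 has 8 digits in base 10
floor(log10(22460924)) + 1 = floor(7.3514) + 1 = 8

8 digits (base 10)


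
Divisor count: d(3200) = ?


3200 = 2^7 × 5^2
d(3200) = (7+1) × (2+1) = 24

24 divisors


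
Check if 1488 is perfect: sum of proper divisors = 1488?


Proper divisors of 1488: 1, 2, 3, 4, 6, 8, 12, 16, 24, 31, 48, 62, 93, 124, 186, 248, 372, 496, 744
Sum = 1 + 2 + 3 + 4 + 6 + 8 + 12 + 16 + 24 + 31 + 48 + 62 + 93 + 124 + 186 + 248 + 372 + 496 + 744 = 2480

No, 1488 is not perfect (2480 ≠ 1488)


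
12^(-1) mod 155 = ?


Use the extended Euclidean algorithm on (155, 12); each row r = 155*s + 12*t:
r=155, s=1, t=0
r=12, s=0, t=1
q=12: r=11, s=1, t=-12   [155*(1) + 12*(-12) = 11]
q=1: r=1, s=-1, t=13   [155*(-1) + 12*(13) = 1]
q=11: r=0, s=12, t=-155   [155*(12) + 12*(-155) = 0]
GCD = 1 with t = 13, so 12*(13) ≡ 1 (mod 155)
Inverse = 13 mod 155 = 13
Check: 12 * 13 = 156 ≡ 1 (mod 155)

12^(-1) ≡ 13 (mod 155)


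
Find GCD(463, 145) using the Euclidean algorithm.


463 = 3 * 145 + 28
145 = 5 * 28 + 5
28 = 5 * 5 + 3
5 = 1 * 3 + 2
3 = 1 * 2 + 1
2 = 2 * 1 + 0
GCD = 1


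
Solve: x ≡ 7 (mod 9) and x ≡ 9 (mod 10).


M = 9*10 = 90
M1 = M/9 = 10, M2 = M/10 = 9
M1^(-1) mod 9 = 1, M2^(-1) mod 10 = 9
x = 7*10*1 + 9*9*9 = 799
799 mod 90 = 79
Check: 79 mod 9 = 7 ✓, 79 mod 10 = 9 ✓

x ≡ 79 (mod 90)


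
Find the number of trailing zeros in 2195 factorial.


floor(2195/5) = 439
floor(2195/25) = 87
floor(2195/125) = 17
floor(2195/625) = 3
Total = 546

546 trailing zeros


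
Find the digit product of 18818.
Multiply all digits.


1 × 8 × 8 × 1 × 8 = 512


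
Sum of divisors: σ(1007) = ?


Divisors of 1007: 1, 19, 53, 1007
Sum = 1 + 19 + 53 + 1007 = 1080

σ(1007) = 1080


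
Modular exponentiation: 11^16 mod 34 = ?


11^1 mod 34 = 11
11^2 mod 34 = 19
11^3 mod 34 = 5
11^4 mod 34 = 21
11^5 mod 34 = 27
11^6 mod 34 = 25
11^7 mod 34 = 3
11^8 mod 34 = 33
11^9 mod 34 = 23
11^10 mod 34 = 15
11^11 mod 34 = 29
11^12 mod 34 = 13
11^13 mod 34 = 7
11^14 mod 34 = 9
11^15 mod 34 = 31
11^16 mod 34 = 1


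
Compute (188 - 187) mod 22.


188 - 187 = 1
1 mod 22 = 1


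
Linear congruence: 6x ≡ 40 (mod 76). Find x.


GCD(6, 76) = 2 divides 40
Divide: 3x ≡ 20 (mod 38)
x ≡ 32 (mod 38)


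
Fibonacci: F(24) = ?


Sequence: 1, 1, 2, 3, 5, 8, 13, 21, 34, 55, 89, 144, 233, 377, 610, 987, 1597, 2584, 4181, 6765, 10946, 17711, 28657, 46368
F(24) = 46368


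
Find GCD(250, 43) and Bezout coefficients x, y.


Tabular extended Euclidean (each row: r = 250*s + 43*t):
r=250, s=1, t=0
r=43, s=0, t=1
q=5: r=35, s=1, t=-5   [250*(1) + 43*(-5) = 35]
q=1: r=8, s=-1, t=6   [250*(-1) + 43*(6) = 8]
q=4: r=3, s=5, t=-29   [250*(5) + 43*(-29) = 3]
q=2: r=2, s=-11, t=64   [250*(-11) + 43*(64) = 2]
q=1: r=1, s=16, t=-93   [250*(16) + 43*(-93) = 1]
q=2: r=0, s=-43, t=250   [250*(-43) + 43*(250) = 0]
GCD = 1; from the row with r=1: x=16, y=-93
Check: 250*(16) + 43*(-93) = 4000 - 3999 = 1

GCD = 1, x = 16, y = -93


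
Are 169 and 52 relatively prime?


Euclidean algorithm:
169 = 3 * 52 + 13
52 = 4 * 13 + 0
GCD(169, 52) = 13

No, not coprime (GCD = 13)


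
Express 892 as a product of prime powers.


892 / 2 = 446
446 / 2 = 223
223 / 223 = 1
892 = 2^2 × 223


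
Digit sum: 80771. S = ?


8 + 0 + 7 + 7 + 1 = 23


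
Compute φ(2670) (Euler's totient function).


2670 = 2 × 3 × 5 × 89
Prime factors: 2, 3, 5, 89
φ(2670) = 2670 × (1-1/2) × (1-1/3) × (1-1/5) × (1-1/89)
= 2670 × 1/2 × 2/3 × 4/5 × 88/89 = 704

φ(2670) = 704


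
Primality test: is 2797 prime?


Check divisors up to sqrt(2797) = 52.8867
No divisors found.
2797 is prime.

Yes, 2797 is prime


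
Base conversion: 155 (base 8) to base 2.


155 (base 8) = 109 (decimal)
109 (decimal) = 1101101 (base 2)


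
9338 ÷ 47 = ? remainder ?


9338 = 47 * 198 + 32
Check: 9306 + 32 = 9338

q = 198, r = 32


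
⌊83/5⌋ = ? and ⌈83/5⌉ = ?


83/5 = 16.6000
floor = 16
ceil = 17

floor = 16, ceil = 17


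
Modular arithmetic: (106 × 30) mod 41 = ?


106 × 30 = 3180
3180 mod 41 = 23


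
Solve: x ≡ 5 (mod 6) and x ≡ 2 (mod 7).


M = 6*7 = 42
M1 = M/6 = 7, M2 = M/7 = 6
M1^(-1) mod 6 = 1, M2^(-1) mod 7 = 6
x = 5*7*1 + 2*6*6 = 107
107 mod 42 = 23
Check: 23 mod 6 = 5 ✓, 23 mod 7 = 2 ✓

x ≡ 23 (mod 42)


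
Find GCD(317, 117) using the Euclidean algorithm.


317 = 2 * 117 + 83
117 = 1 * 83 + 34
83 = 2 * 34 + 15
34 = 2 * 15 + 4
15 = 3 * 4 + 3
4 = 1 * 3 + 1
3 = 3 * 1 + 0
GCD = 1


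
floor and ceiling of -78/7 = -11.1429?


-78/7 = -11.1429
floor = -12
ceil = -11

floor = -12, ceil = -11


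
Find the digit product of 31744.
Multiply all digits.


3 × 1 × 7 × 4 × 4 = 336


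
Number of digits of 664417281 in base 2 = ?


664417281 in base 2 = 100111100110100011010000000001
Number of digits = 30

30 digits (base 2)


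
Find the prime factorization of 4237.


4237 / 19 = 223
223 / 223 = 1
4237 = 19 × 223


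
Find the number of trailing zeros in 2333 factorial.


floor(2333/5) = 466
floor(2333/25) = 93
floor(2333/125) = 18
floor(2333/625) = 3
Total = 580

580 trailing zeros


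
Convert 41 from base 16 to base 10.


41 (base 16) = 65 (decimal)
65 (decimal) = 65 (base 10)


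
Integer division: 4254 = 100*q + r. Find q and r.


4254 = 100 * 42 + 54
Check: 4200 + 54 = 4254

q = 42, r = 54


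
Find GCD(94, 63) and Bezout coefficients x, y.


Tabular extended Euclidean (each row: r = 94*s + 63*t):
r=94, s=1, t=0
r=63, s=0, t=1
q=1: r=31, s=1, t=-1   [94*(1) + 63*(-1) = 31]
q=2: r=1, s=-2, t=3   [94*(-2) + 63*(3) = 1]
q=31: r=0, s=63, t=-94   [94*(63) + 63*(-94) = 0]
GCD = 1; from the row with r=1: x=-2, y=3
Check: 94*(-2) + 63*(3) = -188 + 189 = 1

GCD = 1, x = -2, y = 3


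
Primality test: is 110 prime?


110 / 2 = 55 (exact division)
110 is NOT prime.

No, 110 is not prime


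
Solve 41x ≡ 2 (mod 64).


GCD(41, 64) = 1, unique solution
a^(-1) mod 64 = 25
x = 25 * 2 mod 64 = 50

x ≡ 50 (mod 64)


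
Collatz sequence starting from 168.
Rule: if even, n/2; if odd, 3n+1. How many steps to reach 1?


168 → 84 → 42 → 21 → 64 → 32 → 16 → 8 → 4 → 2 → 1
Total steps = 10

10 steps


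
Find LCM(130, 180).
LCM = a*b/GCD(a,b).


GCD(130, 180) = 10
LCM = 130*180/10 = 23400/10 = 2340

LCM = 2340


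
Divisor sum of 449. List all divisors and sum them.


Divisors of 449: 1, 449
Sum = 1 + 449 = 450

σ(449) = 450


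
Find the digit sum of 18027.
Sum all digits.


1 + 8 + 0 + 2 + 7 = 18


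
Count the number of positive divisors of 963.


963 = 3^2 × 107^1
d(963) = (2+1) × (1+1) = 6

6 divisors


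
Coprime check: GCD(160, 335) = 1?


Euclidean algorithm:
335 = 2 * 160 + 15
160 = 10 * 15 + 10
15 = 1 * 10 + 5
10 = 2 * 5 + 0
GCD(160, 335) = 5

No, not coprime (GCD = 5)


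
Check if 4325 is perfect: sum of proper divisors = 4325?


Proper divisors of 4325: 1, 5, 25, 173, 865
Sum = 1 + 5 + 25 + 173 + 865 = 1069

No, 4325 is not perfect (1069 ≠ 4325)


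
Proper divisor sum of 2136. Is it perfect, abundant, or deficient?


Proper divisors: 1, 2, 3, 4, 6, 8, 12, 24, 89, 178, 267, 356, 534, 712, 1068
Sum = 1 + 2 + 3 + 4 + 6 + 8 + 12 + 24 + 89 + 178 + 267 + 356 + 534 + 712 + 1068 = 3264
3264 > 2136 → abundant

s(2136) = 3264 (abundant)


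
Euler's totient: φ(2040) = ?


2040 = 2^3 × 3 × 5 × 17
Prime factors: 2, 3, 5, 17
φ(2040) = 2040 × (1-1/2) × (1-1/3) × (1-1/5) × (1-1/17)
= 2040 × 1/2 × 2/3 × 4/5 × 16/17 = 512

φ(2040) = 512


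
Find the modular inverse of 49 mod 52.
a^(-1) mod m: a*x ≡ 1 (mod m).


Use the extended Euclidean algorithm on (52, 49); each row r = 52*s + 49*t:
r=52, s=1, t=0
r=49, s=0, t=1
q=1: r=3, s=1, t=-1   [52*(1) + 49*(-1) = 3]
q=16: r=1, s=-16, t=17   [52*(-16) + 49*(17) = 1]
q=3: r=0, s=49, t=-52   [52*(49) + 49*(-52) = 0]
GCD = 1 with t = 17, so 49*(17) ≡ 1 (mod 52)
Inverse = 17 mod 52 = 17
Check: 49 * 17 = 833 ≡ 1 (mod 52)

49^(-1) ≡ 17 (mod 52)


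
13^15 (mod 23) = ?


13^1 mod 23 = 13
13^2 mod 23 = 8
13^3 mod 23 = 12
13^4 mod 23 = 18
13^5 mod 23 = 4
13^6 mod 23 = 6
13^7 mod 23 = 9
13^8 mod 23 = 2
13^9 mod 23 = 3
13^10 mod 23 = 16
13^11 mod 23 = 1
13^12 mod 23 = 13
13^13 mod 23 = 8
13^14 mod 23 = 12
13^15 mod 23 = 18


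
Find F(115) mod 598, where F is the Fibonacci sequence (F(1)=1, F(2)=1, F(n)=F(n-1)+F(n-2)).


F(k) mod 598 for k=1..115:
1, 1, 2, 3, 5, 8, 13, 21, 34, 55, 89, 144, 233, 377, 12, 389, 401, 192, 593, 187, 182, 369, 551, 322, 275, 597, 274, 273, 547, 222, 171, 393, 564, 359, 325, 86, 411, 497, 310, 209, 519, 130, 51, 181, 232, 413, 47, 460, 507, 369, 278, 49, 327, 376, 105, 481, 586, 469, 457, 328, 187, 515, 104, 21, 125, 146, 271, 417, 90, 507, 597, 506, 505, 413, 320, 135, 455, 590, 447, 439, 288, 129, 417, 546, 365, 313, 80, 393, 473, 268, 143, 411, 554, 367, 323, 92, 415, 507, 324, 233, 557, 192, 151, 343, 494, 239, 135, 374, 509, 285, 196, 481, 79, 560, 41
F(115) mod 598 = 41


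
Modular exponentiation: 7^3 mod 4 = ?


7^1 mod 4 = 3
7^2 mod 4 = 1
7^3 mod 4 = 3


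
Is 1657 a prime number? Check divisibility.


Check divisors up to sqrt(1657) = 40.7063
No divisors found.
1657 is prime.

Yes, 1657 is prime


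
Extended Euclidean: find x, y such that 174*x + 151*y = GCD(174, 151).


Tabular extended Euclidean (each row: r = 174*s + 151*t):
r=174, s=1, t=0
r=151, s=0, t=1
q=1: r=23, s=1, t=-1   [174*(1) + 151*(-1) = 23]
q=6: r=13, s=-6, t=7   [174*(-6) + 151*(7) = 13]
q=1: r=10, s=7, t=-8   [174*(7) + 151*(-8) = 10]
q=1: r=3, s=-13, t=15   [174*(-13) + 151*(15) = 3]
q=3: r=1, s=46, t=-53   [174*(46) + 151*(-53) = 1]
q=3: r=0, s=-151, t=174   [174*(-151) + 151*(174) = 0]
GCD = 1; from the row with r=1: x=46, y=-53
Check: 174*(46) + 151*(-53) = 8004 - 8003 = 1

GCD = 1, x = 46, y = -53


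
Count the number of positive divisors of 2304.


2304 = 2^8 × 3^2
d(2304) = (8+1) × (2+1) = 27

27 divisors


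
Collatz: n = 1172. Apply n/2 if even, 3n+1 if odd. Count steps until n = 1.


1172 → 586 → 293 → 880 → 440 → 220 → 110 → 55 → 166 → 83 → 250 → 125 → 376 → 188 → 94 → 47 → 142 → 71 → 214 → 107 → 322 → 161 → 484 → 242 → 121 → 364 → 182 → 91 → 274 → 137 → 412 → 206 → 103 → 310 → 155 → 466 → 233 → 700 → 350 → 175 → 526 → 263 → 790 → 395 → 1186 → 593 → 1780 → 890 → 445 → 1336 → 668 → 334 → 167 → 502 → 251 → 754 → 377 → 1132 → 566 → 283 → 850 → 425 → 1276 → 638 → 319 → 958 → 479 → 1438 → 719 → 2158 → 1079 → 3238 → 1619 → 4858 → 2429 → 7288 → 3644 → 1822 → 911 → 2734 → 1367 → 4102 → 2051 → 6154 → 3077 → 9232 → 4616 → 2308 → 1154 → 577 → 1732 → 866 → 433 → 1300 → 650 → 325 → 976 → 488 → 244 → 122 → 61 → 184 → 92 → 46 → 23 → 70 → 35 → 106 → 53 → 160 → 80 → 40 → 20 → 10 → 5 → 16 → 8 → 4 → 2 → 1
Total steps = 119

119 steps


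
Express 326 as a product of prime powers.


326 / 2 = 163
163 / 163 = 1
326 = 2 × 163


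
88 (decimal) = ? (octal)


88 (base 10) = 88 (decimal)
88 (decimal) = 130 (base 8)


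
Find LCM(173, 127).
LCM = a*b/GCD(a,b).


GCD(173, 127) = 1
LCM = 173*127/1 = 21971/1 = 21971

LCM = 21971


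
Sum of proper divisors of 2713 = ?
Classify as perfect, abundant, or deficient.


Proper divisors: 1
Sum = 1 = 1
1 < 2713 → deficient

s(2713) = 1 (deficient)


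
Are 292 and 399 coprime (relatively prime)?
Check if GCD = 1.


Euclidean algorithm:
399 = 1 * 292 + 107
292 = 2 * 107 + 78
107 = 1 * 78 + 29
78 = 2 * 29 + 20
29 = 1 * 20 + 9
20 = 2 * 9 + 2
9 = 4 * 2 + 1
2 = 2 * 1 + 0
GCD(292, 399) = 1

Yes, coprime (GCD = 1)


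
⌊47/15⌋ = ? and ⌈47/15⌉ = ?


47/15 = 3.1333
floor = 3
ceil = 4

floor = 3, ceil = 4


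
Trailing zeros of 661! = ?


floor(661/5) = 132
floor(661/25) = 26
floor(661/125) = 5
floor(661/625) = 1
Total = 164

164 trailing zeros


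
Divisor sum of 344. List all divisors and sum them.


Divisors of 344: 1, 2, 4, 8, 43, 86, 172, 344
Sum = 1 + 2 + 4 + 8 + 43 + 86 + 172 + 344 = 660

σ(344) = 660


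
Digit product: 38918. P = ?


3 × 8 × 9 × 1 × 8 = 1728


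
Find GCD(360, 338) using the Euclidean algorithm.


360 = 1 * 338 + 22
338 = 15 * 22 + 8
22 = 2 * 8 + 6
8 = 1 * 6 + 2
6 = 3 * 2 + 0
GCD = 2


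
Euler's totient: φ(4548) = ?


4548 = 2^2 × 3 × 379
Prime factors: 2, 3, 379
φ(4548) = 4548 × (1-1/2) × (1-1/3) × (1-1/379)
= 4548 × 1/2 × 2/3 × 378/379 = 1512

φ(4548) = 1512


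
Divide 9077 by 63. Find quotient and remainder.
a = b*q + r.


9077 = 63 * 144 + 5
Check: 9072 + 5 = 9077

q = 144, r = 5


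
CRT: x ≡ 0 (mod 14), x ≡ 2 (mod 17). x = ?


M = 14*17 = 238
M1 = M/14 = 17, M2 = M/17 = 14
M1^(-1) mod 14 = 5, M2^(-1) mod 17 = 11
x = 0*17*5 + 2*14*11 = 308
308 mod 238 = 70
Check: 70 mod 14 = 0 ✓, 70 mod 17 = 2 ✓

x ≡ 70 (mod 238)


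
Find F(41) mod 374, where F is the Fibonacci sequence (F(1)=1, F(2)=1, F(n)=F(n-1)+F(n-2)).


F(k) mod 374 for k=1..41:
1, 1, 2, 3, 5, 8, 13, 21, 34, 55, 89, 144, 233, 3, 236, 239, 101, 340, 67, 33, 100, 133, 233, 366, 225, 217, 68, 285, 353, 264, 243, 133, 2, 135, 137, 272, 35, 307, 342, 275, 243
F(41) mod 374 = 243


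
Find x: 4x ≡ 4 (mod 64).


GCD(4, 64) = 4 divides 4
Divide: 1x ≡ 1 (mod 16)
x ≡ 1 (mod 16)


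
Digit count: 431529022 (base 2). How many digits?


431529022 in base 2 = 11001101110001001110000111110
Number of digits = 29

29 digits (base 2)


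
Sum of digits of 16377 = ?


1 + 6 + 3 + 7 + 7 = 24


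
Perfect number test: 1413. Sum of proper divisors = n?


Proper divisors of 1413: 1, 3, 9, 157, 471
Sum = 1 + 3 + 9 + 157 + 471 = 641

No, 1413 is not perfect (641 ≠ 1413)


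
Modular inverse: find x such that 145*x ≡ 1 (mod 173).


Use the extended Euclidean algorithm on (173, 145); each row r = 173*s + 145*t:
r=173, s=1, t=0
r=145, s=0, t=1
q=1: r=28, s=1, t=-1   [173*(1) + 145*(-1) = 28]
q=5: r=5, s=-5, t=6   [173*(-5) + 145*(6) = 5]
q=5: r=3, s=26, t=-31   [173*(26) + 145*(-31) = 3]
q=1: r=2, s=-31, t=37   [173*(-31) + 145*(37) = 2]
q=1: r=1, s=57, t=-68   [173*(57) + 145*(-68) = 1]
q=2: r=0, s=-145, t=173   [173*(-145) + 145*(173) = 0]
GCD = 1 with t = -68, so 145*(-68) ≡ 1 (mod 173)
Inverse = -68 mod 173 = 105
Check: 145 * 105 = 15225 ≡ 1 (mod 173)

145^(-1) ≡ 105 (mod 173)


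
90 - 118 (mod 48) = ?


90 - 118 = -28
-28 mod 48 = 20


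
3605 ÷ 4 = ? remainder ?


3605 = 4 * 901 + 1
Check: 3604 + 1 = 3605

q = 901, r = 1


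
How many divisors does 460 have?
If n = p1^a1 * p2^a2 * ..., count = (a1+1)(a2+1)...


460 = 2^2 × 5^1 × 23^1
d(460) = (2+1) × (1+1) × (1+1) = 12

12 divisors


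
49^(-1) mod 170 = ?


Use the extended Euclidean algorithm on (170, 49); each row r = 170*s + 49*t:
r=170, s=1, t=0
r=49, s=0, t=1
q=3: r=23, s=1, t=-3   [170*(1) + 49*(-3) = 23]
q=2: r=3, s=-2, t=7   [170*(-2) + 49*(7) = 3]
q=7: r=2, s=15, t=-52   [170*(15) + 49*(-52) = 2]
q=1: r=1, s=-17, t=59   [170*(-17) + 49*(59) = 1]
q=2: r=0, s=49, t=-170   [170*(49) + 49*(-170) = 0]
GCD = 1 with t = 59, so 49*(59) ≡ 1 (mod 170)
Inverse = 59 mod 170 = 59
Check: 49 * 59 = 2891 ≡ 1 (mod 170)

49^(-1) ≡ 59 (mod 170)


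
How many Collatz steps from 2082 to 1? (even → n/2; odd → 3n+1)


2082 → 1041 → 3124 → 1562 → 781 → 2344 → 1172 → 586 → 293 → 880 → 440 → 220 → 110 → 55 → 166 → 83 → 250 → 125 → 376 → 188 → 94 → 47 → 142 → 71 → 214 → 107 → 322 → 161 → 484 → 242 → 121 → 364 → 182 → 91 → 274 → 137 → 412 → 206 → 103 → 310 → 155 → 466 → 233 → 700 → 350 → 175 → 526 → 263 → 790 → 395 → 1186 → 593 → 1780 → 890 → 445 → 1336 → 668 → 334 → 167 → 502 → 251 → 754 → 377 → 1132 → 566 → 283 → 850 → 425 → 1276 → 638 → 319 → 958 → 479 → 1438 → 719 → 2158 → 1079 → 3238 → 1619 → 4858 → 2429 → 7288 → 3644 → 1822 → 911 → 2734 → 1367 → 4102 → 2051 → 6154 → 3077 → 9232 → 4616 → 2308 → 1154 → 577 → 1732 → 866 → 433 → 1300 → 650 → 325 → 976 → 488 → 244 → 122 → 61 → 184 → 92 → 46 → 23 → 70 → 35 → 106 → 53 → 160 → 80 → 40 → 20 → 10 → 5 → 16 → 8 → 4 → 2 → 1
Total steps = 125

125 steps


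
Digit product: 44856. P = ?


4 × 4 × 8 × 5 × 6 = 3840


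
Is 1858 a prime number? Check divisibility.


1858 / 2 = 929 (exact division)
1858 is NOT prime.

No, 1858 is not prime


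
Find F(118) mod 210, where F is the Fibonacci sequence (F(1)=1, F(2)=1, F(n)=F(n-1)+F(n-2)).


F(k) mod 210 for k=1..118:
1, 1, 2, 3, 5, 8, 13, 21, 34, 55, 89, 144, 23, 167, 190, 147, 127, 64, 191, 45, 26, 71, 97, 168, 55, 13, 68, 81, 149, 20, 169, 189, 148, 127, 65, 192, 47, 29, 76, 105, 181, 76, 47, 123, 170, 83, 43, 126, 169, 85, 44, 129, 173, 92, 55, 147, 202, 139, 131, 60, 191, 41, 22, 63, 85, 148, 23, 171, 194, 155, 139, 84, 13, 97, 110, 207, 107, 104, 1, 105, 106, 1, 107, 108, 5, 113, 118, 21, 139, 160, 89, 39, 128, 167, 85, 42, 127, 169, 86, 45, 131, 176, 97, 63, 160, 13, 173, 186, 149, 125, 64, 189, 43, 22, 65, 87, 152, 29
F(118) mod 210 = 29


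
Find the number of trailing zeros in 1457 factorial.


floor(1457/5) = 291
floor(1457/25) = 58
floor(1457/125) = 11
floor(1457/625) = 2
Total = 362

362 trailing zeros


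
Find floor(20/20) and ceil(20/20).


20/20 = 1.0000
floor = 1
ceil = 1

floor = 1, ceil = 1


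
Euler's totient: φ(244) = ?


244 = 2^2 × 61
Prime factors: 2, 61
φ(244) = 244 × (1-1/2) × (1-1/61)
= 244 × 1/2 × 60/61 = 120

φ(244) = 120


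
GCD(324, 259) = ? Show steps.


324 = 1 * 259 + 65
259 = 3 * 65 + 64
65 = 1 * 64 + 1
64 = 64 * 1 + 0
GCD = 1


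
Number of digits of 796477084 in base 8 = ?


796477084 in base 8 = 5736243234
Number of digits = 10

10 digits (base 8)


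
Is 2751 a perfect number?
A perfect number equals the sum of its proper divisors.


Proper divisors of 2751: 1, 3, 7, 21, 131, 393, 917
Sum = 1 + 3 + 7 + 21 + 131 + 393 + 917 = 1473

No, 2751 is not perfect (1473 ≠ 2751)


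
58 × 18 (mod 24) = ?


58 × 18 = 1044
1044 mod 24 = 12


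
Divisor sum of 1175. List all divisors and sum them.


Divisors of 1175: 1, 5, 25, 47, 235, 1175
Sum = 1 + 5 + 25 + 47 + 235 + 1175 = 1488

σ(1175) = 1488


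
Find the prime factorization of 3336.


3336 / 2 = 1668
1668 / 2 = 834
834 / 2 = 417
417 / 3 = 139
139 / 139 = 1
3336 = 2^3 × 3 × 139


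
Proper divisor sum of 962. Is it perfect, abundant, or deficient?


Proper divisors: 1, 2, 13, 26, 37, 74, 481
Sum = 1 + 2 + 13 + 26 + 37 + 74 + 481 = 634
634 < 962 → deficient

s(962) = 634 (deficient)


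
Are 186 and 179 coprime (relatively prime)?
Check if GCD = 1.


Euclidean algorithm:
186 = 1 * 179 + 7
179 = 25 * 7 + 4
7 = 1 * 4 + 3
4 = 1 * 3 + 1
3 = 3 * 1 + 0
GCD(186, 179) = 1

Yes, coprime (GCD = 1)


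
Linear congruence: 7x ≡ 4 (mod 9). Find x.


GCD(7, 9) = 1, unique solution
a^(-1) mod 9 = 4
x = 4 * 4 mod 9 = 7

x ≡ 7 (mod 9)


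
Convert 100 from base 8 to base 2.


100 (base 8) = 64 (decimal)
64 (decimal) = 1000000 (base 2)


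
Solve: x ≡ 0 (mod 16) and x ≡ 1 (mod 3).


M = 16*3 = 48
M1 = M/16 = 3, M2 = M/3 = 16
M1^(-1) mod 16 = 11, M2^(-1) mod 3 = 1
x = 0*3*11 + 1*16*1 = 16
16 mod 48 = 16
Check: 16 mod 16 = 0 ✓, 16 mod 3 = 1 ✓

x ≡ 16 (mod 48)


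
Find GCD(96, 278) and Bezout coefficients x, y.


Tabular extended Euclidean (each row: r = 96*s + 278*t):
r=96, s=1, t=0
r=278, s=0, t=1
q=0: r=96, s=1, t=0   [96*(1) + 278*(0) = 96]
q=2: r=86, s=-2, t=1   [96*(-2) + 278*(1) = 86]
q=1: r=10, s=3, t=-1   [96*(3) + 278*(-1) = 10]
q=8: r=6, s=-26, t=9   [96*(-26) + 278*(9) = 6]
q=1: r=4, s=29, t=-10   [96*(29) + 278*(-10) = 4]
q=1: r=2, s=-55, t=19   [96*(-55) + 278*(19) = 2]
q=2: r=0, s=139, t=-48   [96*(139) + 278*(-48) = 0]
GCD = 2; from the row with r=2: x=-55, y=19
Check: 96*(-55) + 278*(19) = -5280 + 5282 = 2

GCD = 2, x = -55, y = 19


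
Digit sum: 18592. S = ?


1 + 8 + 5 + 9 + 2 = 25


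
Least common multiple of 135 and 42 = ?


GCD(135, 42) = 3
LCM = 135*42/3 = 5670/3 = 1890

LCM = 1890


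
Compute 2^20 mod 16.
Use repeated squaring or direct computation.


2^1 mod 16 = 2
2^2 mod 16 = 4
2^3 mod 16 = 8
2^4 mod 16 = 0
2^5 mod 16 = 0
2^6 mod 16 = 0
2^7 mod 16 = 0
2^8 mod 16 = 0
2^9 mod 16 = 0
2^10 mod 16 = 0
2^11 mod 16 = 0
2^12 mod 16 = 0
2^13 mod 16 = 0
2^14 mod 16 = 0
2^15 mod 16 = 0
2^16 mod 16 = 0
2^17 mod 16 = 0
2^18 mod 16 = 0
2^19 mod 16 = 0
2^20 mod 16 = 0


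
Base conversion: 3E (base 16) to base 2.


3E (base 16) = 62 (decimal)
62 (decimal) = 111110 (base 2)


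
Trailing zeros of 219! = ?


floor(219/5) = 43
floor(219/25) = 8
floor(219/125) = 1
Total = 52

52 trailing zeros


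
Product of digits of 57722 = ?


5 × 7 × 7 × 2 × 2 = 980


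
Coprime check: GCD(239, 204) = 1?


Euclidean algorithm:
239 = 1 * 204 + 35
204 = 5 * 35 + 29
35 = 1 * 29 + 6
29 = 4 * 6 + 5
6 = 1 * 5 + 1
5 = 5 * 1 + 0
GCD(239, 204) = 1

Yes, coprime (GCD = 1)


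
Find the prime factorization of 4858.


4858 / 2 = 2429
2429 / 7 = 347
347 / 347 = 1
4858 = 2 × 7 × 347


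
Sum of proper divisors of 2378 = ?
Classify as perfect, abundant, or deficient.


Proper divisors: 1, 2, 29, 41, 58, 82, 1189
Sum = 1 + 2 + 29 + 41 + 58 + 82 + 1189 = 1402
1402 < 2378 → deficient

s(2378) = 1402 (deficient)


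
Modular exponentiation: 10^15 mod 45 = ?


10^1 mod 45 = 10
10^2 mod 45 = 10
10^3 mod 45 = 10
10^4 mod 45 = 10
10^5 mod 45 = 10
10^6 mod 45 = 10
10^7 mod 45 = 10
10^8 mod 45 = 10
10^9 mod 45 = 10
10^10 mod 45 = 10
10^11 mod 45 = 10
10^12 mod 45 = 10
10^13 mod 45 = 10
10^14 mod 45 = 10
10^15 mod 45 = 10


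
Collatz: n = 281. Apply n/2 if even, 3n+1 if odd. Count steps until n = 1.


281 → 844 → 422 → 211 → 634 → 317 → 952 → 476 → 238 → 119 → 358 → 179 → 538 → 269 → 808 → 404 → 202 → 101 → 304 → 152 → 76 → 38 → 19 → 58 → 29 → 88 → 44 → 22 → 11 → 34 → 17 → 52 → 26 → 13 → 40 → 20 → 10 → 5 → 16 → 8 → 4 → 2 → 1
Total steps = 42

42 steps


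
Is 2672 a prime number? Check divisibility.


2672 / 2 = 1336 (exact division)
2672 is NOT prime.

No, 2672 is not prime


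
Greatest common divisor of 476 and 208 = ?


476 = 2 * 208 + 60
208 = 3 * 60 + 28
60 = 2 * 28 + 4
28 = 7 * 4 + 0
GCD = 4


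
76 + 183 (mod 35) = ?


76 + 183 = 259
259 mod 35 = 14


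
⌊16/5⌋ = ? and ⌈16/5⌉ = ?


16/5 = 3.2000
floor = 3
ceil = 4

floor = 3, ceil = 4


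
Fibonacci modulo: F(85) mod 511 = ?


F(k) mod 511 for k=1..85:
1, 1, 2, 3, 5, 8, 13, 21, 34, 55, 89, 144, 233, 377, 99, 476, 64, 29, 93, 122, 215, 337, 41, 378, 419, 286, 194, 480, 163, 132, 295, 427, 211, 127, 338, 465, 292, 246, 27, 273, 300, 62, 362, 424, 275, 188, 463, 140, 92, 232, 324, 45, 369, 414, 272, 175, 447, 111, 47, 158, 205, 363, 57, 420, 477, 386, 352, 227, 68, 295, 363, 147, 510, 146, 145, 291, 436, 216, 141, 357, 498, 344, 331, 164, 495
F(85) mod 511 = 495


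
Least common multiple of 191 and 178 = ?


GCD(191, 178) = 1
LCM = 191*178/1 = 33998/1 = 33998

LCM = 33998


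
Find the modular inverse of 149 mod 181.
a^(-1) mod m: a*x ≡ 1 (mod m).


Use the extended Euclidean algorithm on (181, 149); each row r = 181*s + 149*t:
r=181, s=1, t=0
r=149, s=0, t=1
q=1: r=32, s=1, t=-1   [181*(1) + 149*(-1) = 32]
q=4: r=21, s=-4, t=5   [181*(-4) + 149*(5) = 21]
q=1: r=11, s=5, t=-6   [181*(5) + 149*(-6) = 11]
q=1: r=10, s=-9, t=11   [181*(-9) + 149*(11) = 10]
q=1: r=1, s=14, t=-17   [181*(14) + 149*(-17) = 1]
q=10: r=0, s=-149, t=181   [181*(-149) + 149*(181) = 0]
GCD = 1 with t = -17, so 149*(-17) ≡ 1 (mod 181)
Inverse = -17 mod 181 = 164
Check: 149 * 164 = 24436 ≡ 1 (mod 181)

149^(-1) ≡ 164 (mod 181)


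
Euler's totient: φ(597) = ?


597 = 3 × 199
Prime factors: 3, 199
φ(597) = 597 × (1-1/3) × (1-1/199)
= 597 × 2/3 × 198/199 = 396

φ(597) = 396


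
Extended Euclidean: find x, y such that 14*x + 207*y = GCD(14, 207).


Tabular extended Euclidean (each row: r = 14*s + 207*t):
r=14, s=1, t=0
r=207, s=0, t=1
q=0: r=14, s=1, t=0   [14*(1) + 207*(0) = 14]
q=14: r=11, s=-14, t=1   [14*(-14) + 207*(1) = 11]
q=1: r=3, s=15, t=-1   [14*(15) + 207*(-1) = 3]
q=3: r=2, s=-59, t=4   [14*(-59) + 207*(4) = 2]
q=1: r=1, s=74, t=-5   [14*(74) + 207*(-5) = 1]
q=2: r=0, s=-207, t=14   [14*(-207) + 207*(14) = 0]
GCD = 1; from the row with r=1: x=74, y=-5
Check: 14*(74) + 207*(-5) = 1036 - 1035 = 1

GCD = 1, x = 74, y = -5


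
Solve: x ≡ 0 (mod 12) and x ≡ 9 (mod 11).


M = 12*11 = 132
M1 = M/12 = 11, M2 = M/11 = 12
M1^(-1) mod 12 = 11, M2^(-1) mod 11 = 1
x = 0*11*11 + 9*12*1 = 108
108 mod 132 = 108
Check: 108 mod 12 = 0 ✓, 108 mod 11 = 9 ✓

x ≡ 108 (mod 132)


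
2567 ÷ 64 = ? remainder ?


2567 = 64 * 40 + 7
Check: 2560 + 7 = 2567

q = 40, r = 7


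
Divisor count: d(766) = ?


766 = 2^1 × 383^1
d(766) = (1+1) × (1+1) = 4

4 divisors


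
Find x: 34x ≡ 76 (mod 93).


GCD(34, 93) = 1, unique solution
a^(-1) mod 93 = 52
x = 52 * 76 mod 93 = 46

x ≡ 46 (mod 93)


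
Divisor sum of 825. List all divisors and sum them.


Divisors of 825: 1, 3, 5, 11, 15, 25, 33, 55, 75, 165, 275, 825
Sum = 1 + 3 + 5 + 11 + 15 + 25 + 33 + 55 + 75 + 165 + 275 + 825 = 1488

σ(825) = 1488


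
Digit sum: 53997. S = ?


5 + 3 + 9 + 9 + 7 = 33


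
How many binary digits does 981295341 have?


981295341 in base 2 = 111010011111010110000011101101
Number of digits = 30

30 digits (base 2)


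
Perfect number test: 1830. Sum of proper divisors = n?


Proper divisors of 1830: 1, 2, 3, 5, 6, 10, 15, 30, 61, 122, 183, 305, 366, 610, 915
Sum = 1 + 2 + 3 + 5 + 6 + 10 + 15 + 30 + 61 + 122 + 183 + 305 + 366 + 610 + 915 = 2634

No, 1830 is not perfect (2634 ≠ 1830)


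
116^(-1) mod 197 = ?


Use the extended Euclidean algorithm on (197, 116); each row r = 197*s + 116*t:
r=197, s=1, t=0
r=116, s=0, t=1
q=1: r=81, s=1, t=-1   [197*(1) + 116*(-1) = 81]
q=1: r=35, s=-1, t=2   [197*(-1) + 116*(2) = 35]
q=2: r=11, s=3, t=-5   [197*(3) + 116*(-5) = 11]
q=3: r=2, s=-10, t=17   [197*(-10) + 116*(17) = 2]
q=5: r=1, s=53, t=-90   [197*(53) + 116*(-90) = 1]
q=2: r=0, s=-116, t=197   [197*(-116) + 116*(197) = 0]
GCD = 1 with t = -90, so 116*(-90) ≡ 1 (mod 197)
Inverse = -90 mod 197 = 107
Check: 116 * 107 = 12412 ≡ 1 (mod 197)

116^(-1) ≡ 107 (mod 197)


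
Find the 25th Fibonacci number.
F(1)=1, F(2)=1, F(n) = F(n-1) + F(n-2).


Sequence: 1, 1, 2, 3, 5, 8, 13, 21, 34, 55, 89, 144, 233, 377, 610, 987, 1597, 2584, 4181, 6765, 10946, 17711, 28657, 46368, 75025
F(25) = 75025
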